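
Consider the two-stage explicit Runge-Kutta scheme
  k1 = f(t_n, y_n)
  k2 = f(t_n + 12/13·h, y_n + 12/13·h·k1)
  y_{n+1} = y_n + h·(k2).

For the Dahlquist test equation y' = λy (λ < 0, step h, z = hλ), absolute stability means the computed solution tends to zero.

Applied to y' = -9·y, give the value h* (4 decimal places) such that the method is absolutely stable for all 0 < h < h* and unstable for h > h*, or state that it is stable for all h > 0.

(-1.0833,0); λ=-9 ⇒ h* = (13/12)/9 = 0.1204.

Test eqn y'=λy, z=hλ:
  k1=λy_n ⇒ h·k1=z·y_n;  k2=λ(1+12/13z)y_n ⇒ h·k2=z(1+12/13z)y_n
  y_{n+1}/y_n = 1 + z(1+12/13z) = 1 + z + 12/13z²
  R(z) = 1 + z + 12/13z².

Boundary: |R(x)|=1, x<0.
x=-1.08: |R|=0.9967
R=1: x+12/13x²=0 ⇒ x=−13/12=-1.0833; min R=1−1/(4·12/13)=0.7292>−1
Confirm numerically:
  x=-1.042: |R|=0.96024 <1
  x=-0.954: |R|=0.88611 <1
  x=-0.685: |R|=0.74813 <1
  x=-1.578: |R|=1.72054 >1
  x=-1.503: |R|=1.58224 >1
  x=-1.448: |R|=1.48742 >1
Interval (-1.0833, 0).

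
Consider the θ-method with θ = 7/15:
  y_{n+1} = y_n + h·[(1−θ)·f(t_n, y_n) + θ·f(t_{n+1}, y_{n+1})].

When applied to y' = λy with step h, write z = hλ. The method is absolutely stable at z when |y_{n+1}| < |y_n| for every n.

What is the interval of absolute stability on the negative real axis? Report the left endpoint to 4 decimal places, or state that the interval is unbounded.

(-30.0000, 0).

Test eqn y'=λy, z=hλ:
  y_{n+1} = y_n + z·[8/15·y_n + 7/15·y_{n+1}] ⇒ (1 − 7/15z)y_{n+1} = (1 + 8/15z)y_n
  R(z) = (1 + 8/15z)/(1 − 7/15z).

Solve |R(x)|<1 on ℝ⁻.
x=-1.71: |R|=0.0489
R=−1: 1+8/15x = −1+7/15x ⇒ -1/15x=2 ⇒ x=2/(-1/15)=-30.0000
Confirm numerically:
  x=-25.921: |R|=0.97924 <1
  x=-23.629: |R|=0.96468 <1
  x=-22.137: |R|=0.95374 <1
  x=-30.585: |R|=1.00255 >1
  x=-30.273: |R|=1.00120 >1
  x=-30.247: |R|=1.00109 >1
So |R|<1 on (-30.0000, 0).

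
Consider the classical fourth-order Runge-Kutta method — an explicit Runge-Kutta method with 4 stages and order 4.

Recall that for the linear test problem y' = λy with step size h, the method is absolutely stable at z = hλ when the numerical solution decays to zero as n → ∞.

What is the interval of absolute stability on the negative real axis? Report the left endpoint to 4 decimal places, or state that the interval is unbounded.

z∈(-2.7853,0).

With y'=λy (z=hλ):
  order 4, 4-stage ⇒ R(z)=1+z+z^2/2+z^3/6+z^4/24
  (e.g. R(-0.97)=0.38523, |R|=0.38523)

Solve |R(x)|<1 on ℝ⁻.
x=-0.97: |R|=0.3852
|R(-2.76)|=0.9625 |R(-1.67)|=0.2723 |R(-1.36)|=0.2881
Bisect:
  x_lo=-3.6449 |R|=3.2811  x_hi=-0.3853 |R|=0.6803
  mid=-2.01506 |R|=0.33847 →hi
  mid=-2.82996 |R|=1.06946 →lo
  mid=-2.42251 |R|=0.57733 →hi
  mid=-2.62624 |R|=0.78551 →hi
  mid=-2.72810 |R|=0.91714 →hi
  mid=-2.77903 |R|=0.99060 →hi
  mid=-2.80450 |R|=1.02934 →lo
  mid=-2.79176 |R|=1.00980 →lo
  mid=-2.78540 |R|=1.00016 →lo
  mid=-2.78222 |R|=0.99537 →hi
  ...
  [-2.78540,-2.78520] ⇒ x*=-2.7853
Stable set (-2.7853, 0).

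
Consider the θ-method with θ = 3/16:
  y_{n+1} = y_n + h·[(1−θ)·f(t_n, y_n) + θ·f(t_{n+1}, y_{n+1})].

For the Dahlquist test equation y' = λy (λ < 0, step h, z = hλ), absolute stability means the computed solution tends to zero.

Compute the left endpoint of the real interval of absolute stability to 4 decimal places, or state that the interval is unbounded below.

z* = -3.2000.

Test eqn y'=λy, z=hλ:
  y_{n+1} = y_n + z·[13/16·y_n + 3/16·y_{n+1}] ⇒ (1 − 3/16z)y_{n+1} = (1 + 13/16z)y_n
  so R(z) = (1 + 13/16z)/(1 − 3/16z).

Find x<0 with |R(x)|<1.
x=-1.53: |R|=0.1889
R=−1: 1+13/16x = −1+3/16x ⇒ -5/8x=2 ⇒ x=2/(-5/8)=-3.2000
Confirm numerically:
  x=-2.489: |R|=0.69702 <1
  x=-2.187: |R|=0.55100 <1
  x=-1.708: |R|=0.29369 <1
  x=-3.781: |R|=1.21249 >1
  x=-3.444: |R|=1.09266 >1
  x=-3.399: |R|=1.07596 >1
Interval (-3.2000, 0).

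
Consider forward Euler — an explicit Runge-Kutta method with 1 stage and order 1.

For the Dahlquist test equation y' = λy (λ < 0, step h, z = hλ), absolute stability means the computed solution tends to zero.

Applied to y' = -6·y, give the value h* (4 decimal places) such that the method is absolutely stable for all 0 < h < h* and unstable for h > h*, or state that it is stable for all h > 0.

With y'=λy (z=hλ):
  order 1, 1-stage ⇒ R(z)=1+z
  (e.g. R(-1.07)=-0.07000, |R|=0.07000)

Find x<0 with |R(x)|<1.
x=-1.07: |R|=0.0700
|R(-2.23)|=1.2300 |R(-1.76)|=0.7600 |R(-0.6)|=0.4000
Bisect:
  x_lo=-2.3617 |R|=1.3617  x_hi=-0.3815 |R|=0.6185
  mid=-1.37162 |R|=0.37162 →hi
  mid=-1.86667 |R|=0.86667 →hi
  mid=-2.11420 |R|=1.11420 →lo
  mid=-1.99043 |R|=0.99043 →hi
  mid=-2.05231 |R|=1.05231 →lo
  mid=-2.02137 |R|=1.02137 →lo
  mid=-2.00590 |R|=1.00590 →lo
  mid=-1.99817 |R|=0.99817 →hi
  ...
  [-2.00010,-1.99998] ⇒ x*=-2.0000
So |R|<1 on (-2.0000, 0).

(-2.0000,0); λ=-6 ⇒ h* = 0.3333.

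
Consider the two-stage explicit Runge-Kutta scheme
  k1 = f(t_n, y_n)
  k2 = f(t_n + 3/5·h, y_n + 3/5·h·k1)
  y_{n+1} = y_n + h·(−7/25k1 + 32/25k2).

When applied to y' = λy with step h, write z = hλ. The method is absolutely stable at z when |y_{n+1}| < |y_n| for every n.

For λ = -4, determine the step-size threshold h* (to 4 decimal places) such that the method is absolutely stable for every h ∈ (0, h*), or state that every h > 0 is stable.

Test eqn y'=λy, z=hλ:
  k1=λy_n ⇒ h·k1=z·y_n;  k2=λ(1+3/5z)y_n ⇒ h·k2=z(1+3/5z)y_n
  y_{n+1}/y_n = 1 − 7/25z + 32/25z(1+3/5z) = 1 + z + 96/125z²
  Hence R(z) = 1 + z + 96/125z².

Find x<0 with |R(x)|<1.
x=-1.54: |R|=1.2814
R=1: x+96/125x²=0 ⇒ x=−125/96=-1.3021; min R=1−1/(4·96/125)=0.6745>−1
Confirm numerically:
  x=-1.150: |R|=0.86568 <1
  x=-0.965: |R|=0.75018 <1
  x=-0.716: |R|=0.67772 <1
  x=-0.549: |R|=0.68248 <1
  x=-1.812: |R|=1.70961 >1
  x=-1.571: |R|=1.32446 >1
So |R|<1 on (-1.3021, 0).

(-1.3021,0); λ=-4 ⇒ h* = (125/96)/4 = 0.3255.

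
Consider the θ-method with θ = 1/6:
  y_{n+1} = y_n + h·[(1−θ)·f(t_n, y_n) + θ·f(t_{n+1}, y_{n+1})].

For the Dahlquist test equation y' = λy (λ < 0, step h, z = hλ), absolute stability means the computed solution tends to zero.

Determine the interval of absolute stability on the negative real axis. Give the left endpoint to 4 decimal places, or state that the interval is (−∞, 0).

With y'=λy (z=hλ):
  y_{n+1} = y_n + z·[5/6·y_n + 1/6·y_{n+1}] ⇒ (1 − 1/6z)y_{n+1} = (1 + 5/6z)y_n
  R(z) = (1 + 5/6z)/(1 − 1/6z).

Solve |R(x)|<1 on ℝ⁻.
x=-0.46: |R|=0.5728
R=−1: 1+5/6x = −1+1/6x ⇒ -2/3x=2 ⇒ x=2/(-2/3)=-3.0000
Confirm numerically:
  x=-2.489: |R|=0.75922 <1
  x=-2.203: |R|=0.61136 <1
  x=-2.081: |R|=0.54511 <1
  x=-1.963: |R|=0.47909 <1
  x=-3.282: |R|=1.12153 >1
  x=-3.107: |R|=1.04700 >1
Stable set (-3.0000, 0).

z∈(-3.0000,0).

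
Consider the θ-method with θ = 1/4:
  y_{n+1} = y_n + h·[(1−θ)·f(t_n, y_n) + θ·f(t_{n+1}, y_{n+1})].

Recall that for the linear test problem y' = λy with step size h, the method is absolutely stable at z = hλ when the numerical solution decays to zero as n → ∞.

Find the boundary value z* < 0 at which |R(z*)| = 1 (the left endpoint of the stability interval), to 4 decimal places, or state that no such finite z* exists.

z* = -4.0000.

With y'=λy (z=hλ):
  y_{n+1} = y_n + z·[3/4·y_n + 1/4·y_{n+1}] ⇒ (1 − 1/4z)y_{n+1} = (1 + 3/4z)y_n
  Hence R(z) = (1 + 3/4z)/(1 − 1/4z).

Solve |R(x)|<1 on ℝ⁻.
x=-1.63: |R|=0.1581
R=−1: 1+3/4x = −1+1/4x ⇒ -1/2x=2 ⇒ x=2/(-1/2)=-4.0000
Confirm numerically:
  x=-3.797: |R|=0.94793 <1
  x=-3.024: |R|=0.72210 <1
  x=-2.050: |R|=0.35537 <1
  x=-4.486: |R|=1.11454 >1
  x=-4.068: |R|=1.01686 >1
Stable set (-4.0000, 0).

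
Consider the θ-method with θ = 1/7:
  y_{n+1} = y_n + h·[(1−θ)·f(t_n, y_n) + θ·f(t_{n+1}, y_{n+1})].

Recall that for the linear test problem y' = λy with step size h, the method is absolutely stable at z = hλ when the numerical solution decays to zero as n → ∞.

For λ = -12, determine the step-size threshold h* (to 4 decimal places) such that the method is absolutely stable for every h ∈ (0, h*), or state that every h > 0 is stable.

With y'=λy (z=hλ):
  y_{n+1} = y_n + z·[6/7·y_n + 1/7·y_{n+1}] ⇒ (1 − 1/7z)y_{n+1} = (1 + 6/7z)y_n
  so R(z) = (1 + 6/7z)/(1 − 1/7z).

Find x<0 with |R(x)|<1.
x=-0.56: |R|=0.4815
R=−1: 1+6/7x = −1+1/7x ⇒ -5/7x=2 ⇒ x=2/(-5/7)=-2.8000
Confirm numerically:
  x=-2.760: |R|=0.97951 <1
  x=-2.384: |R|=0.77835 <1
  x=-2.129: |R|=0.63249 <1
  x=-1.206: |R|=0.02876 <1
  x=-2.916: |R|=1.05849 >1
  x=-2.893: |R|=1.04700 >1
So |R|<1 on (-2.8000, 0).

(-2.8000,0); λ=-12 ⇒ h* = (14/5)/12 = 0.2333.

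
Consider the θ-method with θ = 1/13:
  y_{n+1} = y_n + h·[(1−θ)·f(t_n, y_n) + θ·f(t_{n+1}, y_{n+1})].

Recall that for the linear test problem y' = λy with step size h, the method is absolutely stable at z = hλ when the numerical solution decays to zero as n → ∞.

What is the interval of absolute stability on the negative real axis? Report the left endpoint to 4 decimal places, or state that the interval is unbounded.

(-2.3636, 0).

With y'=λy (z=hλ):
  y_{n+1} = y_n + z·[12/13·y_n + 1/13·y_{n+1}] ⇒ (1 − 1/13z)y_{n+1} = (1 + 12/13z)y_n
  so R(z) = (1 + 12/13z)/(1 − 1/13z).

Need |R(x)|<1, x<0.
x=-0.71: |R|=0.3268
R=−1: 1+12/13x = −1+1/13x ⇒ -11/13x=2 ⇒ x=2/(-11/13)=-2.3636
Confirm numerically:
  x=-2.284: |R|=0.94269 <1
  x=-1.912: |R|=0.66685 <1
  x=-1.572: |R|=0.40242 <1
  x=-2.870: |R|=1.35098 >1
  x=-2.766: |R|=1.28073 >1
  x=-2.414: |R|=1.03594 >1
Stable set (-2.3636, 0).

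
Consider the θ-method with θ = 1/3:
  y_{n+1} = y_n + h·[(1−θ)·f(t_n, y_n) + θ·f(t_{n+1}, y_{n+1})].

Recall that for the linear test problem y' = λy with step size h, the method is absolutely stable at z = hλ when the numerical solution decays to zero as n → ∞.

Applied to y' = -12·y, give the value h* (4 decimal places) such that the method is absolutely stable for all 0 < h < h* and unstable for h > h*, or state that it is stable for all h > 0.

(-6.0000,0); λ=-12 ⇒ h* = (6)/12 = 0.5000.

Test eqn y'=λy, z=hλ:
  y_{n+1} = y_n + z·[2/3·y_n + 1/3·y_{n+1}] ⇒ (1 − 1/3z)y_{n+1} = (1 + 2/3z)y_n
  ⇒ R(z) = (1 + 2/3z)/(1 − 1/3z).

Find x<0 with |R(x)|<1.
x=-0.54: |R|=0.5424
R=−1: 1+2/3x = −1+1/3x ⇒ -1/3x=2 ⇒ x=2/(-1/3)=-6.0000
Confirm numerically:
  x=-3.435: |R|=0.60140 <1
  x=-2.694: |R|=0.41939 <1
  x=-2.692: |R|=0.41883 <1
  x=-2.451: |R|=0.34893 <1
  x=-6.569: |R|=1.05946 >1
  x=-6.049: |R|=1.00541 >1
So |R|<1 on (-6.0000, 0).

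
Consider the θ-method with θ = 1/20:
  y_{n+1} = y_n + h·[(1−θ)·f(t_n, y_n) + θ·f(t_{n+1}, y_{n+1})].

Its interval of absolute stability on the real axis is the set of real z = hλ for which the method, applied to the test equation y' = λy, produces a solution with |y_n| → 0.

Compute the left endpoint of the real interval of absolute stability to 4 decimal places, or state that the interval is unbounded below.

With y'=λy (z=hλ):
  y_{n+1} = y_n + z·[19/20·y_n + 1/20·y_{n+1}] ⇒ (1 − 1/20z)y_{n+1} = (1 + 19/20z)y_n
  Hence R(z) = (1 + 19/20z)/(1 − 1/20z).

Boundary: |R(x)|=1, x<0.
x=-1.13: |R|=0.0696
R=−1: 1+19/20x = −1+1/20x ⇒ -9/10x=2 ⇒ x=2/(-9/10)=-2.2222
Confirm numerically:
  x=-2.182: |R|=0.96736 <1
  x=-1.743: |R|=0.60327 <1
  x=-1.539: |R|=0.42904 <1
  x=-0.949: |R|=0.09399 <1
  x=-2.638: |R|=1.33059 >1
  x=-2.525: |R|=1.24195 >1
  x=-2.424: |R|=1.16197 >1
So |R|<1 on (-2.2222, 0).

z* = -2.2222.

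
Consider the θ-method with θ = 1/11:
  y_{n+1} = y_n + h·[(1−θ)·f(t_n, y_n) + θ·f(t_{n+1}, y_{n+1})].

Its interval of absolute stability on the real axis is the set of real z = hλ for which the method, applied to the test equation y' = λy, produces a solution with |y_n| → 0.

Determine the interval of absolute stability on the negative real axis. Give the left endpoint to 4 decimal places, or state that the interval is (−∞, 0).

Test eqn y'=λy, z=hλ:
  y_{n+1} = y_n + z·[10/11·y_n + 1/11·y_{n+1}] ⇒ (1 − 1/11z)y_{n+1} = (1 + 10/11z)y_n
  R(z) = (1 + 10/11z)/(1 − 1/11z).

Find x<0 with |R(x)|<1.
x=-1.06: |R|=0.0332
R=−1: 1+10/11x = −1+1/11x ⇒ -9/11x=2 ⇒ x=2/(-9/11)=-2.4444
Confirm numerically:
  x=-2.292: |R|=0.89678 <1
  x=-2.110: |R|=0.77040 <1
  x=-1.758: |R|=0.51575 <1
  x=-2.850: |R|=1.26354 >1
  x=-2.699: |R|=1.16724 >1
So |R|<1 on (-2.4444, 0).

(-2.4444, 0).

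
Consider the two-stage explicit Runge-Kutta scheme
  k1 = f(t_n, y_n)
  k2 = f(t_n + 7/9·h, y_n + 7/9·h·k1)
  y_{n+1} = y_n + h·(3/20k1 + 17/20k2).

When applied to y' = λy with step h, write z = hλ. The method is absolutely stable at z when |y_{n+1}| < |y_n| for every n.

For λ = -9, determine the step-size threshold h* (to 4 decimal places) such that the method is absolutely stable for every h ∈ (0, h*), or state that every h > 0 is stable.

(-1.5126,0); λ=-9 ⇒ h* = (180/119)/9 = 0.1681.

With y'=λy (z=hλ):
  k1=λy_n ⇒ h·k1=z·y_n;  k2=λ(1+7/9z)y_n ⇒ h·k2=z(1+7/9z)y_n
  y_{n+1}/y_n = 1 + 3/20z + 17/20z(1+7/9z) = 1 + z + 119/180z²
  ⇒ R(z) = 1 + z + 119/180z².

Boundary: |R(x)|=1, x<0.
x=-1.6: |R|=1.0924
R=1: x+119/180x²=0 ⇒ x=−180/119=-1.5126; min R=1−1/(4·119/180)=0.6218>−1
Confirm numerically:
  x=-1.159: |R|=0.72906 <1
  x=-1.080: |R|=0.69112 <1
  x=-0.713: |R|=0.62309 <1
  x=-0.674: |R|=0.62633 <1
  x=-1.968: |R|=1.59250 >1
  x=-1.775: |R|=1.30791 >1
  x=-1.752: |R|=1.27728 >1
So |R|<1 on (-1.5126, 0).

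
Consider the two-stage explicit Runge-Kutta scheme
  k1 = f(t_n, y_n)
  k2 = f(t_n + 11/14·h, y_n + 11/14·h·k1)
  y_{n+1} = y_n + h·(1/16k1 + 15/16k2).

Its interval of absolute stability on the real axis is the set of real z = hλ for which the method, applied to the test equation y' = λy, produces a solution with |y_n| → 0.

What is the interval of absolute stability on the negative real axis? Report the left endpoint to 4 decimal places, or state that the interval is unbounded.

Test eqn y'=λy, z=hλ:
  k1=λy_n ⇒ h·k1=z·y_n;  k2=λ(1+11/14z)y_n ⇒ h·k2=z(1+11/14z)y_n
  y_{n+1}/y_n = 1 + 1/16z + 15/16z(1+11/14z) = 1 + z + 165/224z²
  R(z) = 1 + z + 165/224z².

Solve |R(x)|<1 on ℝ⁻.
x=-0.52: |R|=0.6792
R=1: x+165/224x²=0 ⇒ x=−224/165=-1.3576; min R=1−1/(4·165/224)=0.6606>−1
Confirm numerically:
  x=-1.218: |R|=0.87477 <1
  x=-0.676: |R|=0.66061 <1
  x=-0.558: |R|=0.67135 <1
  x=-1.534: |R|=1.19935 >1
  x=-1.482: |R|=1.13583 >1
  x=-1.439: |R|=1.08631 >1
Interval (-1.3576, 0).

z∈(-1.3576,0).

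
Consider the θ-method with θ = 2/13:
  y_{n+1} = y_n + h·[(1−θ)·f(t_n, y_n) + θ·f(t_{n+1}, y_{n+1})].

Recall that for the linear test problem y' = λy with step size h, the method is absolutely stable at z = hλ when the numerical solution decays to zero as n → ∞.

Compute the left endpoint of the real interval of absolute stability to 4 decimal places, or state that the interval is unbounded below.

z* = -2.8889.

On y'=λy, z=hλ:
  y_{n+1} = y_n + z·[11/13·y_n + 2/13·y_{n+1}] ⇒ (1 − 2/13z)y_{n+1} = (1 + 11/13z)y_n
  Hence R(z) = (1 + 11/13z)/(1 − 2/13z).

Need |R(x)|<1, x<0.
x=-1.63: |R|=0.3032
R=−1: 1+11/13x = −1+2/13x ⇒ -9/13x=2 ⇒ x=2/(-9/13)=-2.8889
Confirm numerically:
  x=-2.242: |R|=0.66701 <1
  x=-1.868: |R|=0.45100 <1
  x=-1.363: |R|=0.12673 <1
  x=-3.155: |R|=1.12403 >1
  x=-3.048: |R|=1.07499 >1
Stable set (-2.8889, 0).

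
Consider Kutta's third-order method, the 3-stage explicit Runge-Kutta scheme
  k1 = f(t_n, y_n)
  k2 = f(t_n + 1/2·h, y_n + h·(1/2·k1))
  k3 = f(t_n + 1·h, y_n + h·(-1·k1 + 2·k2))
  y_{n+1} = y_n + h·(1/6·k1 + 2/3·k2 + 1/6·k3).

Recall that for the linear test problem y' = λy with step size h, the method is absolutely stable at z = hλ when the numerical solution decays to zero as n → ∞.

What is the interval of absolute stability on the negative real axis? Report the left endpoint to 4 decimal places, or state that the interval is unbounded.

z∈(-2.5127,0).

On y'=λy, z=hλ:
  order 3, 3-stage ⇒ R(z)=1+z+z^2/2+z^3/6
  (e.g. R(-0.8)=0.43467, |R|=0.43467)

Boundary: |R(x)|=1, x<0.
x=-0.8: |R|=0.4347
|R(-2.82)|=1.5814 |R(-2.2)|=0.5547 |R(-1.96)|=0.2941
Bisect:
  x_lo=-3.1679 |R|=2.4487  x_hi=-0.2859 |R|=0.7511
  mid=-1.72691 |R|=0.09413 →hi
  mid=-2.44740 |R|=0.89574 →hi
  mid=-2.80764 |R|=1.55492 →lo
  mid=-2.62752 |R|=1.19893 →lo
  mid=-2.53746 |R|=1.04110 →lo
  mid=-2.49243 |R|=0.96690 →hi
  mid=-2.51494 |R|=1.00362 →lo
  mid=-2.50369 |R|=0.98517 →hi
  mid=-2.50931 |R|=0.99437 →hi
  mid=-2.51213 |R|=0.99899 →hi
  ...
  [-2.51283,-2.51266] ⇒ x*=-2.5127
Stable set (-2.5127, 0).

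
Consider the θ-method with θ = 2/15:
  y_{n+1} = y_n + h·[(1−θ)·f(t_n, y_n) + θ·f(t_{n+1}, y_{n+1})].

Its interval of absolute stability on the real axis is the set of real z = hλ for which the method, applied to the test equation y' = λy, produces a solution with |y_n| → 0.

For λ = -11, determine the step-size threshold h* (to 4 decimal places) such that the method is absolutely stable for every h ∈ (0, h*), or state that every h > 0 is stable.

(-2.7273,0); λ=-11 ⇒ h* = (30/11)/11 = 0.2479.

Test eqn y'=λy, z=hλ:
  y_{n+1} = y_n + z·[13/15·y_n + 2/15·y_{n+1}] ⇒ (1 − 2/15z)y_{n+1} = (1 + 13/15z)y_n
  so R(z) = (1 + 13/15z)/(1 − 2/15z).

Solve |R(x)|<1 on ℝ⁻.
x=-1.43: |R|=0.2010
R=−1: 1+13/15x = −1+2/15x ⇒ -11/15x=2 ⇒ x=2/(-11/15)=-2.7273
Confirm numerically:
  x=-2.033: |R|=0.59944 <1
  x=-1.747: |R|=0.41695 <1
  x=-1.639: |R|=0.34506 <1
  x=-1.574: |R|=0.30097 <1
  x=-3.274: |R|=1.27910 >1
  x=-3.010: |R|=1.14795 >1
Interval (-2.7273, 0).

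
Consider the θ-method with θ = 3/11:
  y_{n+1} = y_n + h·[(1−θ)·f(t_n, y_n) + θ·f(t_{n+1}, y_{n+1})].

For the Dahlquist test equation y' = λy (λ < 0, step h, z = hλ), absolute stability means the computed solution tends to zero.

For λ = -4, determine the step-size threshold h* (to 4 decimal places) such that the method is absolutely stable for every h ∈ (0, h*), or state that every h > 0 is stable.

(-4.4000,0); λ=-4 ⇒ h* = (22/5)/4 = 1.1000.

Test eqn y'=λy, z=hλ:
  y_{n+1} = y_n + z·[8/11·y_n + 3/11·y_{n+1}] ⇒ (1 − 3/11z)y_{n+1} = (1 + 8/11z)y_n
  R(z) = (1 + 8/11z)/(1 − 3/11z).

Find x<0 with |R(x)|<1.
x=-0.37: |R|=0.6639
R=−1: 1+8/11x = −1+3/11x ⇒ -5/11x=2 ⇒ x=2/(-5/11)=-4.4000
Confirm numerically:
  x=-3.290: |R|=0.73407 <1
  x=-3.244: |R|=0.72120 <1
  x=-2.498: |R|=0.48578 <1
  x=-4.850: |R|=1.08806 >1
  x=-4.656: |R|=1.05127 >1
So |R|<1 on (-4.4000, 0).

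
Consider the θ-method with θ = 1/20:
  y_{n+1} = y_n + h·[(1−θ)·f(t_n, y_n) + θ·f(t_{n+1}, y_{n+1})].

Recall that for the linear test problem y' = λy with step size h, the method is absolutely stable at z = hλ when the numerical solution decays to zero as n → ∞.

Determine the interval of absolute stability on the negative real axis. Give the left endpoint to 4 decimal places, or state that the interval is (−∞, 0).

On y'=λy, z=hλ:
  y_{n+1} = y_n + z·[19/20·y_n + 1/20·y_{n+1}] ⇒ (1 − 1/20z)y_{n+1} = (1 + 19/20z)y_n
  Hence R(z) = (1 + 19/20z)/(1 − 1/20z).

Solve |R(x)|<1 on ℝ⁻.
x=-1.51: |R|=0.4040
R=−1: 1+19/20x = −1+1/20x ⇒ -9/10x=2 ⇒ x=2/(-9/10)=-2.2222
Confirm numerically:
  x=-1.705: |R|=0.57107 <1
  x=-1.636: |R|=0.51229 <1
  x=-1.420: |R|=0.32586 <1
  x=-0.915: |R|=0.12503 <1
  x=-2.585: |R|=1.28913 >1
  x=-2.284: |R|=1.04990 >1
Interval (-2.2222, 0).

z∈(-2.2222,0).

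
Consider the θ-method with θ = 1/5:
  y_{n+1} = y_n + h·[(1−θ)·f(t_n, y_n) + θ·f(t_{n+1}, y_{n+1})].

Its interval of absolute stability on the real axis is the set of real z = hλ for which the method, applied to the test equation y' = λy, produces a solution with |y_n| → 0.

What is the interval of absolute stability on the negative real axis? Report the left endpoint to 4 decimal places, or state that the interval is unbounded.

(-3.3333, 0).

Test eqn y'=λy, z=hλ:
  y_{n+1} = y_n + z·[4/5·y_n + 1/5·y_{n+1}] ⇒ (1 − 1/5z)y_{n+1} = (1 + 4/5z)y_n
  R(z) = (1 + 4/5z)/(1 − 1/5z).

Need |R(x)|<1, x<0.
x=-1.77: |R|=0.3072
R=−1: 1+4/5x = −1+1/5x ⇒ -3/5x=2 ⇒ x=2/(-3/5)=-3.3333
Confirm numerically:
  x=-3.023: |R|=0.88396 <1
  x=-2.886: |R|=0.82983 <1
  x=-1.860: |R|=0.35569 <1
  x=-3.662: |R|=1.11383 >1
  x=-3.482: |R|=1.05258 >1
  x=-3.388: |R|=1.01955 >1
Interval (-3.3333, 0).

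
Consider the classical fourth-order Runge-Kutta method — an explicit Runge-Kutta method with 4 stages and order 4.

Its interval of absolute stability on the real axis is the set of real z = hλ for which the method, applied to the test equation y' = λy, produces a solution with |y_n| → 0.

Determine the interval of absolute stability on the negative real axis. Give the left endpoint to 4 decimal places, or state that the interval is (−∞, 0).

With y'=λy (z=hλ):
  order 4, 4-stage ⇒ R(z)=1+z+z^2/2+z^3/6+z^4/24
  (e.g. R(-0.55)=0.57733, |R|=0.57733)

Find x<0 with |R(x)|<1.
x=-0.55: |R|=0.5773
|R(-2.82)|=1.0536 |R(-2.67)|=0.8396 |R(-1.68)|=0.2728
Bisect:
  x_lo=-3.1588 |R|=1.7255  x_hi=-0.0515 |R|=0.9498
  mid=-1.60514 |R|=0.27042 →hi
  mid=-2.38197 |R|=0.54378 →hi
  mid=-2.77039 |R|=0.97776 →hi
  mid=-2.96460 |R|=1.30575 →lo
  mid=-2.86749 |R|=1.13117 →lo
  mid=-2.81894 |R|=1.05193 →lo
  mid=-2.79467 |R|=1.01422 →lo
  mid=-2.78253 |R|=0.99584 →hi
  mid=-2.78860 |R|=1.00499 →lo
  mid=-2.78556 |R|=1.00041 →lo
  ...
  [-2.78537,-2.78518] ⇒ x*=-2.7853
Interval (-2.7853, 0).

(-2.7853, 0).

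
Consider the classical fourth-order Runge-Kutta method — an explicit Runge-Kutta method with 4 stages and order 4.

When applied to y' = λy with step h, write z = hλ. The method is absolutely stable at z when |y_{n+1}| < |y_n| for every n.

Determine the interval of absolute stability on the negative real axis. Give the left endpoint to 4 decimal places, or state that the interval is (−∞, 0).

z∈(-2.7853,0).

Test eqn y'=λy, z=hλ:
  order 4, 4-stage ⇒ R(z)=1+z+z^2/2+z^3/6+z^4/24
  (e.g. R(-1.33)=0.29272, |R|=0.29272)

Find x<0 with |R(x)|<1.
x=-1.33: |R|=0.2927
|R(-2.87)|=1.1354 |R(-2.58)|=0.7321 |R(-0.61)|=0.5440
Bisect:
  x_lo=-3.2718 |R|=2.0177  x_hi=-0.0694 |R|=0.9330
  mid=-1.67057 |R|=0.27232 →hi
  mid=-2.47116 |R|=0.62087 →hi
  mid=-2.87146 |R|=1.13787 →lo
  mid=-2.67131 |R|=0.84132 →hi
  mid=-2.77139 |R|=0.97923 →hi
  mid=-2.82142 |R|=1.05585 →lo
  mid=-2.79640 |R|=1.01688 →lo
  mid=-2.78389 |R|=0.99789 →hi
  ...
  [-2.78546,-2.78526] ⇒ x*=-2.7853
Stable set (-2.7853, 0).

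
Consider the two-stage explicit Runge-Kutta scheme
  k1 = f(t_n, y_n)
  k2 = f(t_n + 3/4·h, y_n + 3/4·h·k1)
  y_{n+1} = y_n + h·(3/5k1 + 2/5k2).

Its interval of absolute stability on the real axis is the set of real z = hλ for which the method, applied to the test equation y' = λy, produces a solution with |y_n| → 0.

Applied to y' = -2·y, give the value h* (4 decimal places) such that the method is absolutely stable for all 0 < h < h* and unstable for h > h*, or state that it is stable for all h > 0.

With y'=λy (z=hλ):
  k1=λy_n ⇒ h·k1=z·y_n;  k2=λ(1+3/4z)y_n ⇒ h·k2=z(1+3/4z)y_n
  y_{n+1}/y_n = 1 + 3/5z + 2/5z(1+3/4z) = 1 + z + 3/10z²
  Hence R(z) = 1 + z + 3/10z².

Find x<0 with |R(x)|<1.
x=-0.97: |R|=0.3123
R=1: x+3/10x²=0 ⇒ x=−10/3=-3.3333; min R=1−1/(4·3/10)=0.1667>−1
Confirm numerically:
  x=-3.216: |R|=0.88680 <1
  x=-2.729: |R|=0.50523 <1
  x=-2.551: |R|=0.40128 <1
  x=-1.627: |R|=0.16714 <1
  x=-3.727: |R|=1.44016 >1
  x=-3.712: |R|=1.42168 >1
  x=-3.489: |R|=1.16294 >1
Interval (-3.3333, 0).

(-3.3333,0); λ=-2 ⇒ h* = (10/3)/2 = 1.6667.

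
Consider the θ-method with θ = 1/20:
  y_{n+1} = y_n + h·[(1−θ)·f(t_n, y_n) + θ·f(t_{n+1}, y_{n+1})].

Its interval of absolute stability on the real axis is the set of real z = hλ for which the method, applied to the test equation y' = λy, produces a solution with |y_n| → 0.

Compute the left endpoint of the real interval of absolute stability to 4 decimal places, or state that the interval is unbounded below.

Test eqn y'=λy, z=hλ:
  y_{n+1} = y_n + z·[19/20·y_n + 1/20·y_{n+1}] ⇒ (1 − 1/20z)y_{n+1} = (1 + 19/20z)y_n
  ⇒ R(z) = (1 + 19/20z)/(1 − 1/20z).

Find x<0 with |R(x)|<1.
x=-1.29: |R|=0.2118
R=−1: 1+19/20x = −1+1/20x ⇒ -9/10x=2 ⇒ x=2/(-9/10)=-2.2222
Confirm numerically:
  x=-1.549: |R|=0.43765 <1
  x=-1.237: |R|=0.16495 <1
  x=-1.198: |R|=0.13030 <1
  x=-1.089: |R|=0.03277 <1
  x=-2.788: |R|=1.44690 >1
  x=-2.523: |R|=1.24038 >1
Stable set (-2.2222, 0).

left endpoint -2.2222.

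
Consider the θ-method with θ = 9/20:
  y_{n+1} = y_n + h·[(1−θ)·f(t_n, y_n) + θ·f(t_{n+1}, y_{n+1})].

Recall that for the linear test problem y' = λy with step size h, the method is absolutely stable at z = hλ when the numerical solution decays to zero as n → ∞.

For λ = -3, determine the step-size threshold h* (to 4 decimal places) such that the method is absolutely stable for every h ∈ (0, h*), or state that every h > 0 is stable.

(-20.0000,0); λ=-3 ⇒ h* = (20)/3 = 6.6667.

On y'=λy, z=hλ:
  y_{n+1} = y_n + z·[11/20·y_n + 9/20·y_{n+1}] ⇒ (1 − 9/20z)y_{n+1} = (1 + 11/20z)y_n
  ⇒ R(z) = (1 + 11/20z)/(1 − 9/20z).

Boundary: |R(x)|=1, x<0.
x=-1.54: |R|=0.0904
R=−1: 1+11/20x = −1+9/20x ⇒ -1/10x=2 ⇒ x=2/(-1/10)=-20.0000
Confirm numerically:
  x=-17.218: |R|=0.96820 <1
  x=-15.779: |R|=0.94789 <1
  x=-9.889: |R|=0.81448 <1
  x=-8.600: |R|=0.76591 <1
  x=-20.486: |R|=1.00476 >1
  x=-20.203: |R|=1.00201 >1
So |R|<1 on (-20.0000, 0).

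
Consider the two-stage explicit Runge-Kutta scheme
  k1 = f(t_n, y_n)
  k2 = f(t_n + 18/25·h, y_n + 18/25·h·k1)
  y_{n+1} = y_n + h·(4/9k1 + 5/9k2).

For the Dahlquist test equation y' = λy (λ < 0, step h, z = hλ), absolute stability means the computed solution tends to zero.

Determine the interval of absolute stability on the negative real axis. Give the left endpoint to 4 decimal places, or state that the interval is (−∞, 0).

Set f=λy, z=hλ:
  k1=λy_n ⇒ h·k1=z·y_n;  k2=λ(1+18/25z)y_n ⇒ h·k2=z(1+18/25z)y_n
  y_{n+1}/y_n = 1 + 4/9z + 5/9z(1+18/25z) = 1 + z + 2/5z²
  ⇒ R(z) = 1 + z + 2/5z².

Boundary: |R(x)|=1, x<0.
x=-0.83: |R|=0.4456
R=1: x+2/5x²=0 ⇒ x=−5/2=-2.5000; min R=1−1/(4·2/5)=0.3750>−1
Confirm numerically:
  x=-1.906: |R|=0.54713 <1
  x=-1.747: |R|=0.47380 <1
  x=-1.353: |R|=0.37924 <1
  x=-3.062: |R|=1.68834 >1
  x=-2.594: |R|=1.09753 >1
So |R|<1 on (-2.5000, 0).

z∈(-2.5000,0).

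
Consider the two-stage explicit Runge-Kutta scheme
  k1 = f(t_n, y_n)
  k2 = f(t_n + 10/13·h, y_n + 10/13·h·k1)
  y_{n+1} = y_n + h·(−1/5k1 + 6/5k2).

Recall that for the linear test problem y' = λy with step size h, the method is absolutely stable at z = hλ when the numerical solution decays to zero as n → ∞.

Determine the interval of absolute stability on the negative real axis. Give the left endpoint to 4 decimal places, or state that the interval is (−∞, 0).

Set f=λy, z=hλ:
  k1=λy_n ⇒ h·k1=z·y_n;  k2=λ(1+10/13z)y_n ⇒ h·k2=z(1+10/13z)y_n
  y_{n+1}/y_n = 1 − 1/5z + 6/5z(1+10/13z) = 1 + z + 12/13z²
  Hence R(z) = 1 + z + 12/13z².

Boundary: |R(x)|=1, x<0.
x=-1.6: |R|=1.7631
R=1: x+12/13x²=0 ⇒ x=−13/12=-1.0833; min R=1−1/(4·12/13)=0.7292>−1
Confirm numerically:
  x=-1.063: |R|=0.98005 <1
  x=-1.048: |R|=0.96582 <1
  x=-0.865: |R|=0.82567 <1
  x=-0.489: |R|=0.73173 <1
  x=-1.459: |R|=1.50594 >1
  x=-1.368: |R|=1.35947 >1
So |R|<1 on (-1.0833, 0).

(-1.0833, 0).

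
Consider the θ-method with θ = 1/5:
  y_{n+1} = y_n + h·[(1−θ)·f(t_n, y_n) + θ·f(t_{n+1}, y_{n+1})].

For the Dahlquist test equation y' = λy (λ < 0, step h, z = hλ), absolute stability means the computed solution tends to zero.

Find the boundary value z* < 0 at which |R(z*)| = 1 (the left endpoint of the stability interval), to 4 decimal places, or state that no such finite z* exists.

Set f=λy, z=hλ:
  y_{n+1} = y_n + z·[4/5·y_n + 1/5·y_{n+1}] ⇒ (1 − 1/5z)y_{n+1} = (1 + 4/5z)y_n
  R(z) = (1 + 4/5z)/(1 − 1/5z).

Boundary: |R(x)|=1, x<0.
x=-0.42: |R|=0.6125
R=−1: 1+4/5x = −1+1/5x ⇒ -3/5x=2 ⇒ x=2/(-3/5)=-3.3333
Confirm numerically:
  x=-2.062: |R|=0.45993 <1
  x=-1.836: |R|=0.34289 <1
  x=-1.581: |R|=0.20119 <1
  x=-1.389: |R|=0.08702 <1
  x=-3.835: |R|=1.17035 >1
  x=-3.663: |R|=1.11416 >1
So |R|<1 on (-3.3333, 0).

left endpoint -3.3333.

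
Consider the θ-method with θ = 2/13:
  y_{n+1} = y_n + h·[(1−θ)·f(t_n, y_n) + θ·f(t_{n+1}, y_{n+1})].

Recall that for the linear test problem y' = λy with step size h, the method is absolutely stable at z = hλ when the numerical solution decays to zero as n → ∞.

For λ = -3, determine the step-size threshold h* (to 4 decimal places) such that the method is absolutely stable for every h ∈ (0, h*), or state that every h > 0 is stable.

Set f=λy, z=hλ:
  y_{n+1} = y_n + z·[11/13·y_n + 2/13·y_{n+1}] ⇒ (1 − 2/13z)y_{n+1} = (1 + 11/13z)y_n
  Hence R(z) = (1 + 11/13z)/(1 − 2/13z).

Solve |R(x)|<1 on ℝ⁻.
x=-1.05: |R|=0.0960
R=−1: 1+11/13x = −1+2/13x ⇒ -9/13x=2 ⇒ x=2/(-9/13)=-2.8889
Confirm numerically:
  x=-2.723: |R|=0.91906 <1
  x=-2.143: |R|=0.61165 <1
  x=-2.033: |R|=0.54863 <1
  x=-3.313: |R|=1.19449 >1
  x=-3.096: |R|=1.09712 >1
Stable set (-2.8889, 0).

(-2.8889,0); λ=-3 ⇒ h* = (26/9)/3 = 0.9630.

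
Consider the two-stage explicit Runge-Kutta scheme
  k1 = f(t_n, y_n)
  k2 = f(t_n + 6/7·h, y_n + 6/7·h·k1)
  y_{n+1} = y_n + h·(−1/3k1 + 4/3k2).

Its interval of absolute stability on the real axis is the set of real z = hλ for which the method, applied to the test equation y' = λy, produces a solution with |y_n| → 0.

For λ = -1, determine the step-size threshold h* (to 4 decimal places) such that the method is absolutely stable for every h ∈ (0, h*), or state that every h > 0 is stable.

(-0.8750,0); λ=-1 ⇒ h* = (7/8)/1 = 0.8750.

Set f=λy, z=hλ:
  k1=λy_n ⇒ h·k1=z·y_n;  k2=λ(1+6/7z)y_n ⇒ h·k2=z(1+6/7z)y_n
  y_{n+1}/y_n = 1 − 1/3z + 4/3z(1+6/7z) = 1 + z + 8/7z²
  Hence R(z) = 1 + z + 8/7z².

Need |R(x)|<1, x<0.
x=-1.06: |R|=1.2241
R=1: x+8/7x²=0 ⇒ x=−7/8=-0.8750; min R=1−1/(4·8/7)=0.7812>−1
Confirm numerically:
  x=-0.846: |R|=0.97196 <1
  x=-0.791: |R|=0.92406 <1
  x=-0.596: |R|=0.80996 <1
  x=-0.580: |R|=0.80446 <1
  x=-1.417: |R|=1.87773 >1
  x=-1.211: |R|=1.46502 >1
Interval (-0.8750, 0).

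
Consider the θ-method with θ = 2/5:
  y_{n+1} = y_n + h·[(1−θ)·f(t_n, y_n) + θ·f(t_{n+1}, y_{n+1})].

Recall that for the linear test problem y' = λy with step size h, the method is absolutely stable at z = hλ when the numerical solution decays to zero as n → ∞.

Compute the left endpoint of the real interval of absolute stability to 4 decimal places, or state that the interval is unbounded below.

On y'=λy, z=hλ:
  y_{n+1} = y_n + z·[3/5·y_n + 2/5·y_{n+1}] ⇒ (1 − 2/5z)y_{n+1} = (1 + 3/5z)y_n
  Hence R(z) = (1 + 3/5z)/(1 − 2/5z).

Boundary: |R(x)|=1, x<0.
x=-0.66: |R|=0.4778
R=−1: 1+3/5x = −1+2/5x ⇒ -1/5x=2 ⇒ x=2/(-1/5)=-10.0000
Confirm numerically:
  x=-9.210: |R|=0.96627 <1
  x=-6.875: |R|=0.83333 <1
  x=-6.078: |R|=0.77139 <1
  x=-4.237: |R|=0.57229 <1
  x=-10.466: |R|=1.01797 >1
  x=-10.335: |R|=1.01305 >1
  x=-10.036: |R|=1.00144 >1
Interval (-10.0000, 0).

left endpoint -10.0000.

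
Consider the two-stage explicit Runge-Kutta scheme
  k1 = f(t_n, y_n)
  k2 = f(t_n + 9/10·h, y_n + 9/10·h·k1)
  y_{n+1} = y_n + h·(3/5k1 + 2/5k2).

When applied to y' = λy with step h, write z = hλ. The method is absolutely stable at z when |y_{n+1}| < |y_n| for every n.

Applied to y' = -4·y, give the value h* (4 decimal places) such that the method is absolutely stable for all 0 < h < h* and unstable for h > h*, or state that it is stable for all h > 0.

(-2.7778,0); λ=-4 ⇒ h* = (25/9)/4 = 0.6944.

With y'=λy (z=hλ):
  k1=λy_n ⇒ h·k1=z·y_n;  k2=λ(1+9/10z)y_n ⇒ h·k2=z(1+9/10z)y_n
  y_{n+1}/y_n = 1 + 3/5z + 2/5z(1+9/10z) = 1 + z + 9/25z²
  Hence R(z) = 1 + z + 9/25z².

Find x<0 with |R(x)|<1.
x=-0.78: |R|=0.4390
R=1: x+9/25x²=0 ⇒ x=−25/9=-2.7778; min R=1−1/(4·9/25)=0.3056>−1
Confirm numerically:
  x=-1.761: |R|=0.35540 <1
  x=-1.712: |R|=0.34314 <1
  x=-1.152: |R|=0.32576 <1
  x=-3.219: |R|=1.51131 >1
  x=-3.096: |R|=1.35468 >1
Stable set (-2.7778, 0).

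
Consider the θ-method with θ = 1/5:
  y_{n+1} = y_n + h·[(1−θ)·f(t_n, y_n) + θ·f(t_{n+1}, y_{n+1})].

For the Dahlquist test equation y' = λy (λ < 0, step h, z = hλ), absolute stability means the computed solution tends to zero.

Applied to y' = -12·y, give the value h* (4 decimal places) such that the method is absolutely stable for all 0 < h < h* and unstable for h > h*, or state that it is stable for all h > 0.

With y'=λy (z=hλ):
  y_{n+1} = y_n + z·[4/5·y_n + 1/5·y_{n+1}] ⇒ (1 − 1/5z)y_{n+1} = (1 + 4/5z)y_n
  so R(z) = (1 + 4/5z)/(1 − 1/5z).

Find x<0 with |R(x)|<1.
x=-0.39: |R|=0.6382
R=−1: 1+4/5x = −1+1/5x ⇒ -3/5x=2 ⇒ x=2/(-3/5)=-3.3333
Confirm numerically:
  x=-2.977: |R|=0.86599 <1
  x=-2.814: |R|=0.80061 <1
  x=-2.008: |R|=0.43265 <1
  x=-1.966: |R|=0.41114 <1
  x=-3.693: |R|=1.12412 >1
  x=-3.387: |R|=1.01920 >1
  x=-3.357: |R|=1.00850 >1
Stable set (-3.3333, 0).

(-3.3333,0); λ=-12 ⇒ h* = (10/3)/12 = 0.2778.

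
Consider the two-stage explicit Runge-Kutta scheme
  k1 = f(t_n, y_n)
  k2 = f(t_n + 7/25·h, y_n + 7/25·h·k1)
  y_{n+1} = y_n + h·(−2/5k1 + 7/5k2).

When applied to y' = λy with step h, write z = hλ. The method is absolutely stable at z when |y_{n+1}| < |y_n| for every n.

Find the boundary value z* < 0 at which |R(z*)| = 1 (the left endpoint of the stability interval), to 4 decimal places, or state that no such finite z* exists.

Test eqn y'=λy, z=hλ:
  k1=λy_n ⇒ h·k1=z·y_n;  k2=λ(1+7/25z)y_n ⇒ h·k2=z(1+7/25z)y_n
  y_{n+1}/y_n = 1 − 2/5z + 7/5z(1+7/25z) = 1 + z + 49/125z²
  R(z) = 1 + z + 49/125z².

Need |R(x)|<1, x<0.
x=-1.49: |R|=0.3803
R=1: x+49/125x²=0 ⇒ x=−125/49=-2.5510; min R=1−1/(4·49/125)=0.3622>−1
Confirm numerically:
  x=-2.515: |R|=0.96449 <1
  x=-2.347: |R|=0.81230 <1
  x=-1.402: |R|=0.36852 <1
  x=-1.210: |R|=0.36393 <1
  x=-3.105: |R|=1.67428 >1
  x=-2.818: |R|=1.29492 >1
  x=-2.778: |R|=1.24718 >1
Interval (-2.5510, 0).

z* = -2.5510.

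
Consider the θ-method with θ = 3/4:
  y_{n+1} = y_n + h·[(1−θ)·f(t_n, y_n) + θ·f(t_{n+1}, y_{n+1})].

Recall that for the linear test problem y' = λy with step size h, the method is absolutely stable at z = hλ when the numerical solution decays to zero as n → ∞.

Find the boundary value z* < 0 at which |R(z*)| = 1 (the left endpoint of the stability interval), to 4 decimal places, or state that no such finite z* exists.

With y'=λy (z=hλ):
  y_{n+1} = y_n + z·[1/4·y_n + 3/4·y_{n+1}] ⇒ (1 − 3/4z)y_{n+1} = (1 + 1/4z)y_n
  R(z) = (1 + 1/4z)/(1 − 3/4z).

Boundary: |R(x)|=1, x<0.
x=-1.76: |R|=0.2414
x=-2: |R|=0.2000
x=-10: |R|=0.1765
x=-100: |R|=0.3158
θ=3/4≥1/2 ⇒ |1+1/4x|<|1−3/4x| ∀x<0 ⇒ unbounded interval.

(−∞, 0) — no finite endpoint.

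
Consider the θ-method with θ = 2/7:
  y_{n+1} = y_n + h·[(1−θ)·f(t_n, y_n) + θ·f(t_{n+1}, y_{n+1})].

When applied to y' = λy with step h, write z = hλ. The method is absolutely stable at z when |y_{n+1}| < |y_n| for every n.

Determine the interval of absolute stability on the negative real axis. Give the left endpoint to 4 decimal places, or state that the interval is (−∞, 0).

With y'=λy (z=hλ):
  y_{n+1} = y_n + z·[5/7·y_n + 2/7·y_{n+1}] ⇒ (1 − 2/7z)y_{n+1} = (1 + 5/7z)y_n
  ⇒ R(z) = (1 + 5/7z)/(1 − 2/7z).

Boundary: |R(x)|=1, x<0.
x=-0.48: |R|=0.5779
R=−1: 1+5/7x = −1+2/7x ⇒ -3/7x=2 ⇒ x=2/(-3/7)=-4.6667
Confirm numerically:
  x=-4.108: |R|=0.88985 <1
  x=-2.624: |R|=0.49967 <1
  x=-2.603: |R|=0.49279 <1
  x=-2.291: |R|=0.38465 <1
  x=-5.028: |R|=1.06356 >1
  x=-4.735: |R|=1.01245 >1
So |R|<1 on (-4.6667, 0).

z∈(-4.6667,0).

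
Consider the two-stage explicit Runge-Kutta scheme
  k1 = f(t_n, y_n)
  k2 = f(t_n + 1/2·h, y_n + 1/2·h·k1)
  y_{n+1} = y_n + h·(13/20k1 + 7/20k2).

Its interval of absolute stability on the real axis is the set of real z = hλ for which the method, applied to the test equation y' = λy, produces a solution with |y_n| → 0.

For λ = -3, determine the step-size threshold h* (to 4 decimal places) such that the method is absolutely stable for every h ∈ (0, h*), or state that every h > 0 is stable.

Set f=λy, z=hλ:
  k1=λy_n ⇒ h·k1=z·y_n;  k2=λ(1+1/2z)y_n ⇒ h·k2=z(1+1/2z)y_n
  y_{n+1}/y_n = 1 + 13/20z + 7/20z(1+1/2z) = 1 + z + 7/40z²
  R(z) = 1 + z + 7/40z².

Find x<0 with |R(x)|<1.
x=-0.63: |R|=0.4395
R=1: x+7/40x²=0 ⇒ x=−40/7=-5.7143; min R=1−1/(4·7/40)=-0.4286>−1
Confirm numerically:
  x=-4.170: |R|=0.12694 <1
  x=-4.095: |R|=0.16042 <1
  x=-3.541: |R|=0.34673 <1
  x=-3.254: |R|=0.40101 <1
  x=-6.201: |R|=1.52817 >1
  x=-5.875: |R|=1.16523 >1
  x=-5.783: |R|=1.06954 >1
So |R|<1 on (-5.7143, 0).

(-5.7143,0); λ=-3 ⇒ h* = (40/7)/3 = 1.9048.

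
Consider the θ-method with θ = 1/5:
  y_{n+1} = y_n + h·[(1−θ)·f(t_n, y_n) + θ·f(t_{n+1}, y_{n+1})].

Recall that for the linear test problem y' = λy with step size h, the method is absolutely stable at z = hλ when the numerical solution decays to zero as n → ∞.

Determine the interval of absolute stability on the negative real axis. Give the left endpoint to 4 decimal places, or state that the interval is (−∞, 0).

On y'=λy, z=hλ:
  y_{n+1} = y_n + z·[4/5·y_n + 1/5·y_{n+1}] ⇒ (1 − 1/5z)y_{n+1} = (1 + 4/5z)y_n
  so R(z) = (1 + 4/5z)/(1 − 1/5z).

Find x<0 with |R(x)|<1.
x=-0.61: |R|=0.4563
R=−1: 1+4/5x = −1+1/5x ⇒ -3/5x=2 ⇒ x=2/(-3/5)=-3.3333
Confirm numerically:
  x=-2.566: |R|=0.69574 <1
  x=-1.968: |R|=0.41217 <1
  x=-1.494: |R|=0.15029 <1
  x=-3.723: |R|=1.13401 >1
  x=-3.711: |R|=1.13007 >1
  x=-3.507: |R|=1.06124 >1
Stable set (-3.3333, 0).

(-3.3333, 0).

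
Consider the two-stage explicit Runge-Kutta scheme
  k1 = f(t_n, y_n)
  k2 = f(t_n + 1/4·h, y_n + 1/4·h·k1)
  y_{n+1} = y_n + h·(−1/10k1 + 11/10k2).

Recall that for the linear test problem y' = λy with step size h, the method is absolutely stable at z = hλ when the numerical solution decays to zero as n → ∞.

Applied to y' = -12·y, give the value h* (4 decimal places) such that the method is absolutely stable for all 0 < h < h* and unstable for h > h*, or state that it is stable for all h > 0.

(-3.6364,0); λ=-12 ⇒ h* = (40/11)/12 = 0.3030.

Set f=λy, z=hλ:
  k1=λy_n ⇒ h·k1=z·y_n;  k2=λ(1+1/4z)y_n ⇒ h·k2=z(1+1/4z)y_n
  y_{n+1}/y_n = 1 − 1/10z + 11/10z(1+1/4z) = 1 + z + 11/40z²
  ⇒ R(z) = 1 + z + 11/40z².

Find x<0 with |R(x)|<1.
x=-0.38: |R|=0.6597
R=1: x+11/40x²=0 ⇒ x=−40/11=-3.6364; min R=1−1/(4·11/40)=0.0909>−1
Confirm numerically:
  x=-3.254: |R|=0.65784 <1
  x=-2.985: |R|=0.46531 <1
  x=-2.467: |R|=0.20667 <1
  x=-1.917: |R|=0.09359 <1
  x=-4.223: |R|=1.68128 >1
  x=-4.089: |R|=1.50898 >1
  x=-4.082: |R|=1.50025 >1
So |R|<1 on (-3.6364, 0).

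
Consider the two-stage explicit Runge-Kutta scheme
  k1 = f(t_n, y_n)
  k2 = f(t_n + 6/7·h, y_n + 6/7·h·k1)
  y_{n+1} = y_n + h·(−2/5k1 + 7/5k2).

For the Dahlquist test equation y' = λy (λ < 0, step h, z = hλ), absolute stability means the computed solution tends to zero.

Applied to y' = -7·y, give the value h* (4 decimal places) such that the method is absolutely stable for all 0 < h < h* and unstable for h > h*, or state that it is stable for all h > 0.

Test eqn y'=λy, z=hλ:
  k1=λy_n ⇒ h·k1=z·y_n;  k2=λ(1+6/7z)y_n ⇒ h·k2=z(1+6/7z)y_n
  y_{n+1}/y_n = 1 − 2/5z + 7/5z(1+6/7z) = 1 + z + 6/5z²
  ⇒ R(z) = 1 + z + 6/5z².

Need |R(x)|<1, x<0.
x=-0.9: |R|=1.0720
R=1: x+6/5x²=0 ⇒ x=−5/6=-0.8333; min R=1−1/(4·6/5)=0.7917>−1
Confirm numerically:
  x=-0.802: |R|=0.96984 <1
  x=-0.760: |R|=0.93312 <1
  x=-0.435: |R|=0.79207 <1
  x=-0.979: |R|=1.17113 >1
  x=-0.947: |R|=1.12917 >1
Interval (-0.8333, 0).

(-0.8333,0); λ=-7 ⇒ h* = (5/6)/7 = 0.1190.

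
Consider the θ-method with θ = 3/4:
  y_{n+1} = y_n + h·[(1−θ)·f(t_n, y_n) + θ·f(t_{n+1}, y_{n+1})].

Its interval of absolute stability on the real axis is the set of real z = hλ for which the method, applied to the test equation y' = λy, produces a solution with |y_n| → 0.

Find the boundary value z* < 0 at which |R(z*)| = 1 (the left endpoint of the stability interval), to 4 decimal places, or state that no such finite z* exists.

unbounded; (−∞, 0).

On y'=λy, z=hλ:
  y_{n+1} = y_n + z·[1/4·y_n + 3/4·y_{n+1}] ⇒ (1 − 3/4z)y_{n+1} = (1 + 1/4z)y_n
  R(z) = (1 + 1/4z)/(1 − 3/4z).

Find x<0 with |R(x)|<1.
x=-0.37: |R|=0.7104
x=-2: |R|=0.2000
x=-10: |R|=0.1765
x=-100: |R|=0.3158
θ=3/4≥1/2 ⇒ |1+1/4x|<|1−3/4x| ∀x<0 ⇒ interval (−∞,0).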